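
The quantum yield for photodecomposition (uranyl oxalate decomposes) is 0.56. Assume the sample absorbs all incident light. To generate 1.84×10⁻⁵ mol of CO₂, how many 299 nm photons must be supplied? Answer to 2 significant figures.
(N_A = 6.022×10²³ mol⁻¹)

Photons that must be absorbed: 1.84×10⁻⁵ / 0.56 = 3.286×10⁻⁵ mol.
Photon count: 3.286×10⁻⁵ × 6.022×10²³ = 2.0×10¹⁹.

2.0×10¹⁹ photons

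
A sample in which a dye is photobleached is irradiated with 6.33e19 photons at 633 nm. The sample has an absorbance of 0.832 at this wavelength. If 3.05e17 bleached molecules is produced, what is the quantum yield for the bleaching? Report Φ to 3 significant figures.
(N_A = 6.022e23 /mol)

Φ = 0.00565

Product: 3.05e17 / 6.022e23 = 5.065e-7 mol.
Moles of photons: 6.33e19 / 6.022e23 = 1.051e-4 mol.
Fraction absorbed: 1 − 10^(−0.832) = 0.8528.
Photons absorbed: 0.8528 × 1.051e-4 = 8.963e-5 mol.
Φ = 5.065e-7 mol / 8.963e-5 mol photons = 0.00565.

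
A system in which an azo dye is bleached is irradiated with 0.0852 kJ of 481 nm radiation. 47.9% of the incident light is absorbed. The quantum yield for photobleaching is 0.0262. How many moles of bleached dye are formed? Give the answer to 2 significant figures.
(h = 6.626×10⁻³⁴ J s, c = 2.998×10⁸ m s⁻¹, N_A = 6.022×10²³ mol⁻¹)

4.3×10⁻⁶ mol

Photon energy at 481 nm: hc/λ = (6.626×10⁻³⁴)(2.998×10⁸)/(481×10⁻⁹) = 4.130×10⁻¹⁹ J.
Incident energy: 0.0852 kJ = 85.2 J.
Photons incident: 85.2 / 4.130×10⁻¹⁹ = 2.063×10²⁰, i.e. 2.063×10²⁰/6.022×10²³ = 3.426×10⁻⁴ mol.
Photons absorbed: 0.479 × 3.426×10⁻⁴ = 1.641×10⁻⁴ mol.
Product: Φ × n_abs = 0.0262 × 1.641×10⁻⁴ = 4.299×10⁻⁶ mol.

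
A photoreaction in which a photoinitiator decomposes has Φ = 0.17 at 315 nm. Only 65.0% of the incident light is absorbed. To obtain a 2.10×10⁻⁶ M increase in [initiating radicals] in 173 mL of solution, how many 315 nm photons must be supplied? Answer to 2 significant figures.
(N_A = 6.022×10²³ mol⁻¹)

2.0×10¹⁸ photons

Product: (2.10×10⁻⁶ M)(0.173 L) = 3.633×10⁻⁷ mol.
Photons that must be absorbed: 3.633×10⁻⁷ / 0.17 = 2.137×10⁻⁶ mol.
Incident photons needed: 2.137×10⁻⁶ / 0.650 = 3.288×10⁻⁶ mol.
Photon count: 3.288×10⁻⁶ × 6.022×10²³ = 2.0×10¹⁸.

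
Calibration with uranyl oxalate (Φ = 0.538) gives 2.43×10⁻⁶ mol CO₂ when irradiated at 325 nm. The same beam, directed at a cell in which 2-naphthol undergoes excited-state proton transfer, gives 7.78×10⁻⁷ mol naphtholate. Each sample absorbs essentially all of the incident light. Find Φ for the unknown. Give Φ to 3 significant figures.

Φ = 0.172

Photons absorbed by the actinometer: 2.43×10⁻⁶ / 0.538 = 4.517×10⁻⁶ mol.
Φ(unknown) = 7.78×10⁻⁷ / 4.517×10⁻⁶ = 0.172.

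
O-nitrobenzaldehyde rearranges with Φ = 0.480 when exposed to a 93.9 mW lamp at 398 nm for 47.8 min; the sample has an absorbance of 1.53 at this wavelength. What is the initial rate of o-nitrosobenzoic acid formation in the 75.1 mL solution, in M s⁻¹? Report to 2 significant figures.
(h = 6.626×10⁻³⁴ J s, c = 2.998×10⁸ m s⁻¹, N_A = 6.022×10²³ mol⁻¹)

Photon energy at 398 nm: hc/λ = (6.626×10⁻³⁴)(2.998×10⁸)/(398×10⁻⁹) = 4.991×10⁻¹⁹ J.
Energy delivered: (93.9 mW)(2868 s) = 269.3 J.
Photons incident: 269.3 / 4.991×10⁻¹⁹ = 5.396×10²⁰, i.e. 5.396×10²⁰/6.022×10²³ = 8.960×10⁻⁴ mol.
Fraction absorbed: 1 − 10^(−1.53) = 0.9705.
Photons absorbed: 0.9705 × 8.960×10⁻⁴ = 8.696×10⁻⁴ mol.
Product formed: 0.480 × 8.696×10⁻⁴ = 4.174×10⁻⁴ mol.
Rate: 4.174×10⁻⁴ mol / (2868 s × 0.0751 L) = 1.9×10⁻⁶ M s⁻¹.

1.9×10⁻⁶ M s⁻¹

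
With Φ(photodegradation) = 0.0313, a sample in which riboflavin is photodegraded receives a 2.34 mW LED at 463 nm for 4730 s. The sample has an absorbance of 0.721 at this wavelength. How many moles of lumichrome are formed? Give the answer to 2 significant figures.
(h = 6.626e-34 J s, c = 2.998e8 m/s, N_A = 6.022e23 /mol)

1.1e-6 mol

Photon energy at 463 nm: hc/λ = (6.626e-34)(2.998e8)/(463e-9) = 4.290e-19 J.
Energy delivered: (2.34 mW)(4730 s) = 11.07 J.
Photons incident: 11.07 / 4.290e-19 = 2.580e19, i.e. 2.580e19/6.022e23 = 4.284e-5 mol.
Fraction absorbed: 1 − 10^(−0.721) = 0.8099.
Photons absorbed: 0.8099 × 4.284e-5 = 3.470e-5 mol.
Product: Φ × n_abs = 0.0313 × 3.470e-5 = 1.086e-6 mol.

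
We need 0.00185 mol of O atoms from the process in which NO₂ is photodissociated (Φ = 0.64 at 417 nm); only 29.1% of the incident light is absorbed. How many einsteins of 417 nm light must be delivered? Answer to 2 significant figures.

0.0099 einstein

Photons that must be absorbed: 0.00185 / 0.64 = 0.002891 mol.
Incident photons needed: 0.002891 / 0.291 = 0.009935 mol.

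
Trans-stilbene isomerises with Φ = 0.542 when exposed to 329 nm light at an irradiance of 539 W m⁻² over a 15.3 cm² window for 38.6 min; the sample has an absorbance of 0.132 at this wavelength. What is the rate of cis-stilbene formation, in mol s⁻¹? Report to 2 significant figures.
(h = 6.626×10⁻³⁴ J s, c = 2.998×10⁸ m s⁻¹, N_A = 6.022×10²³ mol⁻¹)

Photon energy at 329 nm: hc/λ = (6.626×10⁻³⁴)(2.998×10⁸)/(329×10⁻⁹) = 6.038×10⁻¹⁹ J.
Energy delivered: (539 W m⁻²)(15.3×10⁻⁴ m²)(2316 s) = 1910 J.
Photons incident: 1910 / 6.038×10⁻¹⁹ = 3.163×10²¹, i.e. 3.163×10²¹/6.022×10²³ = 0.005252 mol.
Fraction absorbed: 1 − 10^(−0.132) = 0.2621.
Photons absorbed: 0.2621 × 0.005252 = 0.001377 mol.
Product formed: 0.542 × 0.001377 = 7.463×10⁻⁴ mol.
Rate: 7.463×10⁻⁴ / 2316 s = 3.2×10⁻⁷ mol s⁻¹.

3.2×10⁻⁷ mol s⁻¹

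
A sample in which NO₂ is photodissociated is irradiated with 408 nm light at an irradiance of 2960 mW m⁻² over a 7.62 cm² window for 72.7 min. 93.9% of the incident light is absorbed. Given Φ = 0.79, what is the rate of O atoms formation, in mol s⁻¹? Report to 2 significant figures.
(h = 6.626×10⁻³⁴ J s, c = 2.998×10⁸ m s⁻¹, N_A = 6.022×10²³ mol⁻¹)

5.7×10⁻⁹ mol s⁻¹

Photon energy at 408 nm: hc/λ = (6.626×10⁻³⁴)(2.998×10⁸)/(408×10⁻⁹) = 4.869×10⁻¹⁹ J.
Energy delivered: (2960 mW m⁻²)(7.62×10⁻⁴ m²)(4362 s) = 9.839 J.
Photons incident: 9.839 / 4.869×10⁻¹⁹ = 2.021×10¹⁹, i.e. 2.021×10¹⁹/6.022×10²³ = 3.356×10⁻⁵ mol.
Photons absorbed: 0.939 × 3.356×10⁻⁵ = 3.151×10⁻⁵ mol.
Product formed: 0.79 × 3.151×10⁻⁵ = 2.489×10⁻⁵ mol.
Rate: 2.489×10⁻⁵ / 4362 s = 5.7×10⁻⁹ mol s⁻¹.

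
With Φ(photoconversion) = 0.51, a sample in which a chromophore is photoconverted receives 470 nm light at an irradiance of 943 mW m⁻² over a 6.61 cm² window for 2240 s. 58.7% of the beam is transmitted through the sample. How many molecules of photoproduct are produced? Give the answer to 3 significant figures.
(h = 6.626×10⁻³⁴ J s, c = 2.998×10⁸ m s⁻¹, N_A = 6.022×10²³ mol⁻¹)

Photon energy at 470 nm: hc/λ = (6.626×10⁻³⁴)(2.998×10⁸)/(470×10⁻⁹) = 4.227×10⁻¹⁹ J.
Energy delivered: (943 mW m⁻²)(6.61×10⁻⁴ m²)(2240 s) = 1.396 J.
Photons incident: 1.396 / 4.227×10⁻¹⁹ = 3.303×10¹⁸, i.e. 3.303×10¹⁸/6.022×10²³ = 5.485×10⁻⁶ mol.
Fraction absorbed: 1 − 58.7/100 = 0.4130.
Photons absorbed: 0.4130 × 5.485×10⁻⁶ = 2.265×10⁻⁶ mol.
Product: Φ × n_abs = 0.51 × 2.265×10⁻⁶ = 1.155×10⁻⁶ mol.
As a count: 1.155×10⁻⁶ × 6.022×10²³ = 6.96×10¹⁷.

6.96×10¹⁷ molecules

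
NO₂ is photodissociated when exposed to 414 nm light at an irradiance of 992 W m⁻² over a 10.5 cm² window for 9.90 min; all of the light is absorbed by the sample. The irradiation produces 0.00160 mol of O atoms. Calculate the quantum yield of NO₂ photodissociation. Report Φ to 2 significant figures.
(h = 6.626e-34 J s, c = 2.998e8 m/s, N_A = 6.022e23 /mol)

Photon energy at 414 nm: hc/λ = (6.626e-34)(2.998e8)/(414e-9) = 4.798e-19 J.
Energy delivered: (992 W m⁻²)(10.5e-4 m²)(594 s) = 618.7 J.
Photons incident: 618.7 / 4.798e-19 = 1.289e21, i.e. 1.289e21/6.022e23 = 0.002140 mol.
Φ = 0.00160 mol / 0.002140 mol photons = 0.75.

Φ = 0.75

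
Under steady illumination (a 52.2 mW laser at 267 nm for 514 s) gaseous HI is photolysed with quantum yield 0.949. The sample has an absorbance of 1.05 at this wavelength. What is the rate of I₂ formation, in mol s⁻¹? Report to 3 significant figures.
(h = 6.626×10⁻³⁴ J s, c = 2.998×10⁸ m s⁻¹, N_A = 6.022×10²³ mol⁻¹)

Photon energy at 267 nm: hc/λ = (6.626×10⁻³⁴)(2.998×10⁸)/(267×10⁻⁹) = 7.440×10⁻¹⁹ J.
Energy delivered: (52.2 mW)(514 s) = 26.83 J.
Photons incident: 26.83 / 7.440×10⁻¹⁹ = 3.606×10¹⁹, i.e. 3.606×10¹⁹/6.022×10²³ = 5.988×10⁻⁵ mol.
Fraction absorbed: 1 − 10^(−1.05) = 0.9109.
Photons absorbed: 0.9109 × 5.988×10⁻⁵ = 5.454×10⁻⁵ mol.
Product formed: 0.949 × 5.454×10⁻⁵ = 5.176×10⁻⁵ mol.
Rate: 5.176×10⁻⁵ / 514 s = 1.01×10⁻⁷ mol s⁻¹.

1.01×10⁻⁷ mol s⁻¹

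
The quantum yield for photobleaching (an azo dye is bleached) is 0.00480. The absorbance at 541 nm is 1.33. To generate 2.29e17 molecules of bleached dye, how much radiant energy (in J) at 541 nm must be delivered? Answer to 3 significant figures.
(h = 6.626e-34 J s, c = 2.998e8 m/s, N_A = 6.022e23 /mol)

18.4 J

Product: 2.29e17 / 6.022e23 = 3.803e-7 mol.
Photons that must be absorbed: 3.803e-7 / 0.00480 = 7.923e-5 mol.
Fraction absorbed: 1 − 10^(−1.33) = 0.9532.
Incident photons needed: 7.923e-5 / 0.9532 = 8.312e-5 mol.
Photon energy: hc/λ = 3.672e-19 J; per mole, 2.211e5 J mol⁻¹.
Energy required: 8.312e-5 × 2.211e5 = 18.4 J.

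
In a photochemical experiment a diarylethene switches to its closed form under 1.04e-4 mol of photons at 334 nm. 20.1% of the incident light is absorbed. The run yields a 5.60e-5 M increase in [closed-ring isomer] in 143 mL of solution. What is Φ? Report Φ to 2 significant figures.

Product: (5.60e-5 M)(0.143 L) = 8.008e-6 mol.
Photons absorbed: 0.201 × 1.04e-4 = 2.090e-5 mol.
Φ = 8.008e-6 mol / 2.090e-5 mol photons = 0.38.

Φ = 0.38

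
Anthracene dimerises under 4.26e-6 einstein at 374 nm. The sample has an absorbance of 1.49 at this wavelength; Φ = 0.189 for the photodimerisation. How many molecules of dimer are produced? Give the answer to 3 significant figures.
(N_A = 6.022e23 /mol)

Fraction absorbed: 1 − 10^(−1.49) = 0.9676.
Photons absorbed: 0.9676 × 4.26e-6 = 4.122e-6 mol.
Product: Φ × n_abs = 0.189 × 4.122e-6 = 7.791e-7 mol.
As a count: 7.791e-7 × 6.022e23 = 4.69e17.

4.69e17 molecules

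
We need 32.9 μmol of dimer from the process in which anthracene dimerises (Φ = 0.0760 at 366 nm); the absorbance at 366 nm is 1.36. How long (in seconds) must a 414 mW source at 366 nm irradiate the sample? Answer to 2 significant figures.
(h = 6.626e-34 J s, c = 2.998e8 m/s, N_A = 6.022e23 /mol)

t ≈ 360 s

Product: 32.9 μmol = 3.29e-5 mol.
Photons that must be absorbed: 3.29e-5 / 0.0760 = 4.329e-4 mol.
Fraction absorbed: 1 − 10^(−1.36) = 0.9563.
Incident photons needed: 4.329e-4 / 0.9563 = 4.527e-4 mol.
Photon energy: hc/λ = 5.428e-19 J; per mole, 3.269e5 J mol⁻¹.
Energy required: 4.527e-4 × 3.269e5 = 148.0 J.
Time: 148.0 J / 0.414 W = 360 s.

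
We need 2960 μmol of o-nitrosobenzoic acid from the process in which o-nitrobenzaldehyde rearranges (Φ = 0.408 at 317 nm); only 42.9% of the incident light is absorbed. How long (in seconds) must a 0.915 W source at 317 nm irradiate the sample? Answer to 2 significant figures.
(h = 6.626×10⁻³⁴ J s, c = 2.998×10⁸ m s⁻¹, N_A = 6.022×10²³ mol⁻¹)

t ≈ 7000 s

Product: 2960 μmol = 0.00296 mol.
Photons that must be absorbed: 0.00296 / 0.408 = 0.007255 mol.
Incident photons needed: 0.007255 / 0.429 = 0.01691 mol.
Photon energy: hc/λ = 6.266×10⁻¹⁹ J; per mole, 3.773×10⁵ J mol⁻¹.
Energy required: 0.01691 × 3.773×10⁵ = 6380 J.
Time: 6380 J / 0.915 W = 7000 s.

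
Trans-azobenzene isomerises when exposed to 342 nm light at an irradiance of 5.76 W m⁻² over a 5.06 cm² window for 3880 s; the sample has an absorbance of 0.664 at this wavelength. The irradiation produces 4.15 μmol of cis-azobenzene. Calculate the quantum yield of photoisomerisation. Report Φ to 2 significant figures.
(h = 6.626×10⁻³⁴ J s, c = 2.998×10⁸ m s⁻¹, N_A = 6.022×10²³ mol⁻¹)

Product: 4.15 μmol = 4.15×10⁻⁶ mol.
Photon energy at 342 nm: hc/λ = (6.626×10⁻³⁴)(2.998×10⁸)/(342×10⁻⁹) = 5.808×10⁻¹⁹ J.
Energy delivered: (5.76 W m⁻²)(5.06×10⁻⁴ m²)(3880 s) = 11.31 J.
Photons incident: 11.31 / 5.808×10⁻¹⁹ = 1.947×10¹⁹, i.e. 1.947×10¹⁹/6.022×10²³ = 3.233×10⁻⁵ mol.
Fraction absorbed: 1 − 10^(−0.664) = 0.7832.
Photons absorbed: 0.7832 × 3.233×10⁻⁵ = 2.532×10⁻⁵ mol.
Φ = 4.15×10⁻⁶ mol / 2.532×10⁻⁵ mol photons = 0.16.

Φ = 0.16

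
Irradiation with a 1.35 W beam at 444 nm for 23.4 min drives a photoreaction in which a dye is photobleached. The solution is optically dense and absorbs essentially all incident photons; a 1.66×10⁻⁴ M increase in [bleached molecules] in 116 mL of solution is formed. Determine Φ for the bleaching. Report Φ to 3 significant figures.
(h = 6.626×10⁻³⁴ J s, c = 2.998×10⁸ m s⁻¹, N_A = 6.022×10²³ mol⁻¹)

Product: (1.66×10⁻⁴ M)(0.116 L) = 1.926×10⁻⁵ mol.
Photon energy at 444 nm: hc/λ = (6.626×10⁻³⁴)(2.998×10⁸)/(444×10⁻⁹) = 4.474×10⁻¹⁹ J.
Energy delivered: (1.35 W)(1404 s) = 1895 J.
Photons incident: 1895 / 4.474×10⁻¹⁹ = 4.236×10²¹, i.e. 4.236×10²¹/6.022×10²³ = 0.007034 mol.
Φ = 1.926×10⁻⁵ mol / 0.007034 mol photons = 0.00274.

Φ = 0.00274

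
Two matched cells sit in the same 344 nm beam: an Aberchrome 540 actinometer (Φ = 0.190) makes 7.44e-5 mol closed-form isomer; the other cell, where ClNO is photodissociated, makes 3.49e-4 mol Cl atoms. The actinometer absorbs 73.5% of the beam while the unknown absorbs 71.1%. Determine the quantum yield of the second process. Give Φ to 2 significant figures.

Φ = 0.92

Photons absorbed by the actinometer: 7.44e-5 / 0.190 = 3.916e-4 mol.
Incident flux: 3.916e-4 / 0.735 = 5.328e-4 einstein.
Absorbed by unknown: 0.711 × 5.328e-4 = 3.788e-4 mol.
Φ(unknown) = 3.49e-4 / 3.788e-4 = 0.92.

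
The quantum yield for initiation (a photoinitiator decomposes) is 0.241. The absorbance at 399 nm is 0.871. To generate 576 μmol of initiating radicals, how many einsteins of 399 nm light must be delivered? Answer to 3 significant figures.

0.00276 einstein

Product: 576 μmol = 5.76×10⁻⁴ mol.
Photons that must be absorbed: 5.76×10⁻⁴ / 0.241 = 0.002390 mol.
Fraction absorbed: 1 − 10^(−0.871) = 0.8654.
Incident photons needed: 0.002390 / 0.8654 = 0.002762 mol.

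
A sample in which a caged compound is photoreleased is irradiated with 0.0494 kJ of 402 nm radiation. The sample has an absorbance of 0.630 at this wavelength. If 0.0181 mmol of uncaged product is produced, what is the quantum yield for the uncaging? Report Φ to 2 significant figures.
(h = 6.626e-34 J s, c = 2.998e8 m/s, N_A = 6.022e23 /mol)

Product: 0.0181 mmol = 1.81e-5 mol.
Photon energy at 402 nm: hc/λ = (6.626e-34)(2.998e8)/(402e-9) = 4.941e-19 J.
Incident energy: 0.0494 kJ = 49.4 J.
Photons incident: 49.4 / 4.941e-19 = 9.998e19, i.e. 9.998e19/6.022e23 = 1.660e-4 mol.
Fraction absorbed: 1 − 10^(−0.630) = 0.7656.
Photons absorbed: 0.7656 × 1.660e-4 = 1.271e-4 mol.
Φ = 1.81e-5 mol / 1.271e-4 mol photons = 0.14.

Φ = 0.14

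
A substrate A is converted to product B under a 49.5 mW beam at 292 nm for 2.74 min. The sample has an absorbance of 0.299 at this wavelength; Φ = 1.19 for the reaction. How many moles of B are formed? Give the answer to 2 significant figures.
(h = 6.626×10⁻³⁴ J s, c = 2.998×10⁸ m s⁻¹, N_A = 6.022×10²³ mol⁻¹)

Photon energy at 292 nm: hc/λ = (6.626×10⁻³⁴)(2.998×10⁸)/(292×10⁻⁹) = 6.803×10⁻¹⁹ J.
Energy delivered: (49.5 mW)(164.4 s) = 8.138 J.
Photons incident: 8.138 / 6.803×10⁻¹⁹ = 1.196×10¹⁹, i.e. 1.196×10¹⁹/6.022×10²³ = 1.986×10⁻⁵ mol.
Fraction absorbed: 1 − 10^(−0.299) = 0.4977.
Photons absorbed: 0.4977 × 1.986×10⁻⁵ = 9.884×10⁻⁶ mol.
Product: Φ × n_abs = 1.19 × 9.884×10⁻⁶ = 1.176×10⁻⁵ mol.

1.2×10⁻⁵ mol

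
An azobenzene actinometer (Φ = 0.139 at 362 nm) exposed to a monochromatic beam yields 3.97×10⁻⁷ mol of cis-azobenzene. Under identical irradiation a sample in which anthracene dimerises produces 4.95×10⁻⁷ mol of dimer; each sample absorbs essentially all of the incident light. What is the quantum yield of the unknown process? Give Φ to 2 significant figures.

Φ = 0.17

Photons absorbed by the actinometer: 3.97×10⁻⁷ / 0.139 = 2.856×10⁻⁶ mol.
Φ(unknown) = 4.95×10⁻⁷ / 2.856×10⁻⁶ = 0.17.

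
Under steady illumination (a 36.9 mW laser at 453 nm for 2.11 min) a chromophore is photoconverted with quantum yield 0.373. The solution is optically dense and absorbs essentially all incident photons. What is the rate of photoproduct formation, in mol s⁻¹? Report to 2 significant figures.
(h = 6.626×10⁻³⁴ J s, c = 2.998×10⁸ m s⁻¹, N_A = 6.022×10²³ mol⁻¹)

Photon energy at 453 nm: hc/λ = (6.626×10⁻³⁴)(2.998×10⁸)/(453×10⁻⁹) = 4.385×10⁻¹⁹ J.
Energy delivered: (36.9 mW)(126.6 s) = 4.672 J.
Photons incident: 4.672 / 4.385×10⁻¹⁹ = 1.065×10¹⁹, i.e. 1.065×10¹⁹/6.022×10²³ = 1.769×10⁻⁵ mol.
Product formed: 0.373 × 1.769×10⁻⁵ = 6.598×10⁻⁶ mol.
Rate: 6.598×10⁻⁶ / 126.6 s = 5.2×10⁻⁸ mol s⁻¹.

5.2×10⁻⁸ mol s⁻¹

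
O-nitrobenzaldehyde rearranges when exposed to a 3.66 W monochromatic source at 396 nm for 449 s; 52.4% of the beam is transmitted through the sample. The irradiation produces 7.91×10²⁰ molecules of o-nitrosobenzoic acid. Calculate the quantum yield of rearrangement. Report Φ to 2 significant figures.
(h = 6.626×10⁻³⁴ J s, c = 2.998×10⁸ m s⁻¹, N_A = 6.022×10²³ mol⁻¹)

Product: 7.91×10²⁰ / 6.022×10²³ = 0.001314 mol.
Photon energy at 396 nm: hc/λ = (6.626×10⁻³⁴)(2.998×10⁸)/(396×10⁻⁹) = 5.016×10⁻¹⁹ J.
Energy delivered: (3.66 W)(449 s) = 1643 J.
Photons incident: 1643 / 5.016×10⁻¹⁹ = 3.276×10²¹, i.e. 3.276×10²¹/6.022×10²³ = 0.005440 mol.
Fraction absorbed: 1 − 52.4/100 = 0.4760.
Photons absorbed: 0.4760 × 0.005440 = 0.002589 mol.
Φ = 0.001314 mol / 0.002589 mol photons = 0.51.

Φ = 0.51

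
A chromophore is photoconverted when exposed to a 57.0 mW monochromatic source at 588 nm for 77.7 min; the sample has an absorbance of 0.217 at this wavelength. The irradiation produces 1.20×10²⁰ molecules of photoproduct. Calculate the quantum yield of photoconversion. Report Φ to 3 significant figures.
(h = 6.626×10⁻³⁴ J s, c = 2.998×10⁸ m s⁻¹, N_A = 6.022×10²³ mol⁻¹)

Product: 1.20×10²⁰ / 6.022×10²³ = 1.993×10⁻⁴ mol.
Photon energy at 588 nm: hc/λ = (6.626×10⁻³⁴)(2.998×10⁸)/(588×10⁻⁹) = 3.378×10⁻¹⁹ J.
Energy delivered: (57.0 mW)(4662 s) = 265.7 J.
Photons incident: 265.7 / 3.378×10⁻¹⁹ = 7.866×10²⁰, i.e. 7.866×10²⁰/6.022×10²³ = 0.001306 mol.
Fraction absorbed: 1 − 10^(−0.217) = 0.3933.
Photons absorbed: 0.3933 × 0.001306 = 5.136×10⁻⁴ mol.
Φ = 1.993×10⁻⁴ mol / 5.136×10⁻⁴ mol photons = 0.388.

Φ = 0.388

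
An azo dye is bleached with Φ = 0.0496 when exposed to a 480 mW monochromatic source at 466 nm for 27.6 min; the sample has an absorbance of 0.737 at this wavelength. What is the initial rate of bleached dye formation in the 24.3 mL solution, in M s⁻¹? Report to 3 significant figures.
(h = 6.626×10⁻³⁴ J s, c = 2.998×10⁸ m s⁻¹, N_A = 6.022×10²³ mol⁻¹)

3.12×10⁻⁶ M s⁻¹

Photon energy at 466 nm: hc/λ = (6.626×10⁻³⁴)(2.998×10⁸)/(466×10⁻⁹) = 4.263×10⁻¹⁹ J.
Energy delivered: (480 mW)(1656 s) = 794.9 J.
Photons incident: 794.9 / 4.263×10⁻¹⁹ = 1.865×10²¹, i.e. 1.865×10²¹/6.022×10²³ = 0.003097 mol.
Fraction absorbed: 1 − 10^(−0.737) = 0.8168.
Photons absorbed: 0.8168 × 0.003097 = 0.002530 mol.
Product formed: 0.0496 × 0.002530 = 1.255×10⁻⁴ mol.
Rate: 1.255×10⁻⁴ mol / (1656 s × 0.0243 L) = 3.12×10⁻⁶ M s⁻¹.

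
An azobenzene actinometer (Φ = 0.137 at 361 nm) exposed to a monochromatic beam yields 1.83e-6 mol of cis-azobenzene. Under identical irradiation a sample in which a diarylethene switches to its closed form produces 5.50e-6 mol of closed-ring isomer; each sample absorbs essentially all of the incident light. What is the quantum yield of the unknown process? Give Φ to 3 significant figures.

Photons absorbed by the actinometer: 1.83e-6 / 0.137 = 1.336e-5 mol.
Φ(unknown) = 5.50e-6 / 1.336e-5 = 0.412.

Φ = 0.412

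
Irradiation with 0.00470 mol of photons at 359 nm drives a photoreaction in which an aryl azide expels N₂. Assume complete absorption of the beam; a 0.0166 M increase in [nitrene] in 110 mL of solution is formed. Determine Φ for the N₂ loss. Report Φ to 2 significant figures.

Product: (0.0166 M)(0.11 L) = 0.001826 mol.
Φ = 0.001826 mol / 0.00470 mol photons = 0.39.

Φ = 0.39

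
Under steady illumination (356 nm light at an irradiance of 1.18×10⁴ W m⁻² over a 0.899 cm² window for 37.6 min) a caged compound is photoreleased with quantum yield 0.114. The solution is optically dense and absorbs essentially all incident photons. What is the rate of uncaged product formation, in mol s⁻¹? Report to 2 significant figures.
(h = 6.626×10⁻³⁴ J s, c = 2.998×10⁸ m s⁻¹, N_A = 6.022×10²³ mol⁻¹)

3.6×10⁻⁷ mol s⁻¹

Photon energy at 356 nm: hc/λ = (6.626×10⁻³⁴)(2.998×10⁸)/(356×10⁻⁹) = 5.580×10⁻¹⁹ J.
Energy delivered: (1.18×10⁴ W m⁻²)(0.899×10⁻⁴ m²)(2256 s) = 2393 J.
Photons incident: 2393 / 5.580×10⁻¹⁹ = 4.289×10²¹, i.e. 4.289×10²¹/6.022×10²³ = 0.007122 mol.
Product formed: 0.114 × 0.007122 = 8.119×10⁻⁴ mol.
Rate: 8.119×10⁻⁴ / 2256 s = 3.6×10⁻⁷ mol s⁻¹.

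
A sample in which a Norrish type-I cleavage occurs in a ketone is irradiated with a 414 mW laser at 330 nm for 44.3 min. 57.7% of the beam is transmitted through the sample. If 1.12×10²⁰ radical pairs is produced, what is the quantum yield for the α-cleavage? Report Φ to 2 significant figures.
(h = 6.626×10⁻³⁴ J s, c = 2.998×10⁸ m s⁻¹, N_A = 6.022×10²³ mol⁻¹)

Product: 1.12×10²⁰ / 6.022×10²³ = 1.860×10⁻⁴ mol.
Photon energy at 330 nm: hc/λ = (6.626×10⁻³⁴)(2.998×10⁸)/(330×10⁻⁹) = 6.020×10⁻¹⁹ J.
Energy delivered: (414 mW)(2658 s) = 1100 J.
Photons incident: 1100 / 6.020×10⁻¹⁹ = 1.827×10²¹, i.e. 1.827×10²¹/6.022×10²³ = 0.003034 mol.
Fraction absorbed: 1 − 57.7/100 = 0.4230.
Photons absorbed: 0.4230 × 0.003034 = 0.001283 mol.
Φ = 1.860×10⁻⁴ mol / 0.001283 mol photons = 0.14.

Φ = 0.14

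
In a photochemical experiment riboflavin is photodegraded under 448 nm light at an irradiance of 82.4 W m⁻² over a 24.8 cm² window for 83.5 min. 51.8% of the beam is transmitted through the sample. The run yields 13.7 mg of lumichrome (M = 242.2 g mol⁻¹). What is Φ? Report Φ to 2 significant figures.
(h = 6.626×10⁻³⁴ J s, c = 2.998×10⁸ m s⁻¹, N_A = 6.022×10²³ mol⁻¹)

Φ = 0.031

Product: 13.7 mg / 242.2 g mol⁻¹ = 5.656×10⁻⁵ mol.
Photon energy at 448 nm: hc/λ = (6.626×10⁻³⁴)(2.998×10⁸)/(448×10⁻⁹) = 4.434×10⁻¹⁹ J.
Energy delivered: (82.4 W m⁻²)(24.8×10⁻⁴ m²)(5010 s) = 1024 J.
Photons incident: 1024 / 4.434×10⁻¹⁹ = 2.309×10²¹, i.e. 2.309×10²¹/6.022×10²³ = 0.003834 mol.
Fraction absorbed: 1 − 51.8/100 = 0.4820.
Photons absorbed: 0.4820 × 0.003834 = 0.001848 mol.
Φ = 5.656×10⁻⁵ mol / 0.001848 mol photons = 0.031.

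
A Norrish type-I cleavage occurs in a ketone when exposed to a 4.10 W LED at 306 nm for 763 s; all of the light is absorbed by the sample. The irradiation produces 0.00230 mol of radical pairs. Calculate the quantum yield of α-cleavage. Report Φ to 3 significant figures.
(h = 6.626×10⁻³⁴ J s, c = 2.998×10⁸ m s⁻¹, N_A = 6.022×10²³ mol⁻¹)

Photon energy at 306 nm: hc/λ = (6.626×10⁻³⁴)(2.998×10⁸)/(306×10⁻⁹) = 6.492×10⁻¹⁹ J.
Energy delivered: (4.10 W)(763 s) = 3128 J.
Photons incident: 3128 / 6.492×10⁻¹⁹ = 4.818×10²¹, i.e. 4.818×10²¹/6.022×10²³ = 0.008001 mol.
Φ = 0.00230 mol / 0.008001 mol photons = 0.287.

Φ = 0.287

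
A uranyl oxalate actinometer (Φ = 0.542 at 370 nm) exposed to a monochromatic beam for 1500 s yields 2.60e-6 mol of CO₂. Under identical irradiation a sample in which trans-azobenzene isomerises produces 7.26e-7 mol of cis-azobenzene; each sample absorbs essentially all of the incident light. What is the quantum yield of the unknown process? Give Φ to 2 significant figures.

Φ = 0.15

Photons absorbed by the actinometer: 2.60e-6 / 0.542 = 4.797e-6 mol.
Φ(unknown) = 7.26e-7 / 4.797e-6 = 0.15.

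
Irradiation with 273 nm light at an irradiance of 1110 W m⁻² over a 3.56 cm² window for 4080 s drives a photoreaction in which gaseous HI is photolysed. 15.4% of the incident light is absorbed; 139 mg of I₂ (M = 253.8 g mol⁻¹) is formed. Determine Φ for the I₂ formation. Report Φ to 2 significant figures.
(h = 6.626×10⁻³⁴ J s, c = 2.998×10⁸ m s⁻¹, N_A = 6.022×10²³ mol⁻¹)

Φ = 0.97

Product: 139 mg / 253.8 g mol⁻¹ = 5.477×10⁻⁴ mol.
Photon energy at 273 nm: hc/λ = (6.626×10⁻³⁴)(2.998×10⁸)/(273×10⁻⁹) = 7.276×10⁻¹⁹ J.
Energy delivered: (1110 W m⁻²)(3.56×10⁻⁴ m²)(4080 s) = 1612 J.
Photons incident: 1612 / 7.276×10⁻¹⁹ = 2.216×10²¹, i.e. 2.216×10²¹/6.022×10²³ = 0.003680 mol.
Photons absorbed: 0.154 × 0.003680 = 5.667×10⁻⁴ mol.
Φ = 5.477×10⁻⁴ mol / 5.667×10⁻⁴ mol photons = 0.97.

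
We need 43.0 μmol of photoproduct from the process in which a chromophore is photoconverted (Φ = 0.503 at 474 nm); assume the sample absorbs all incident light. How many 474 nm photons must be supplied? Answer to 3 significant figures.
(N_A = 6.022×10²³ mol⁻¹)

5.15×10¹⁹ photons

Product: 43.0 μmol = 4.30×10⁻⁵ mol.
Photons that must be absorbed: 4.30×10⁻⁵ / 0.503 = 8.549×10⁻⁵ mol.
Photon count: 8.549×10⁻⁵ × 6.022×10²³ = 5.15×10¹⁹.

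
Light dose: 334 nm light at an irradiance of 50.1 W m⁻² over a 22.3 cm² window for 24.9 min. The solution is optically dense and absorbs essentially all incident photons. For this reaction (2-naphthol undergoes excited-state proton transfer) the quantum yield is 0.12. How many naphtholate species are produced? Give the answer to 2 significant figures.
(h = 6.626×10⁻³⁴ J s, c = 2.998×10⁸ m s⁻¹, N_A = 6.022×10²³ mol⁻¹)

3.4×10¹⁹ species

Photon energy at 334 nm: hc/λ = (6.626×10⁻³⁴)(2.998×10⁸)/(334×10⁻⁹) = 5.948×10⁻¹⁹ J.
Energy delivered: (50.1 W m⁻²)(22.3×10⁻⁴ m²)(1494 s) = 166.9 J.
Photons incident: 166.9 / 5.948×10⁻¹⁹ = 2.806×10²⁰, i.e. 2.806×10²⁰/6.022×10²³ = 4.660×10⁻⁴ mol.
Product: Φ × n_abs = 0.12 × 4.660×10⁻⁴ = 5.592×10⁻⁵ mol.
As a count: 5.592×10⁻⁵ × 6.022×10²³ = 3.4×10¹⁹.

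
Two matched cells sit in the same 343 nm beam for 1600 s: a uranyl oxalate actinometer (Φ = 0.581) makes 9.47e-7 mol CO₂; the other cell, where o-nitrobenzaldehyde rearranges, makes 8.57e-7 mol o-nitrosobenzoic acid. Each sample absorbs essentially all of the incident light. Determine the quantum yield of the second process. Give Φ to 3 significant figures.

Φ = 0.526

Photons absorbed by the actinometer: 9.47e-7 / 0.581 = 1.630e-6 mol.
Φ(unknown) = 8.57e-7 / 1.630e-6 = 0.526.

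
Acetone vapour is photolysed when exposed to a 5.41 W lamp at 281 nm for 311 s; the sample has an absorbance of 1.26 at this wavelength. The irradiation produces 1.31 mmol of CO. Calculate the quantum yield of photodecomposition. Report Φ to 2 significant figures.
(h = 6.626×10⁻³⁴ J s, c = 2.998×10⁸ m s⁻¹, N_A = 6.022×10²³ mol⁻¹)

Φ = 0.35

Product: 1.31 mmol = 0.00131 mol.
Photon energy at 281 nm: hc/λ = (6.626×10⁻³⁴)(2.998×10⁸)/(281×10⁻⁹) = 7.069×10⁻¹⁹ J.
Energy delivered: (5.41 W)(311 s) = 1683 J.
Photons incident: 1683 / 7.069×10⁻¹⁹ = 2.381×10²¹, i.e. 2.381×10²¹/6.022×10²³ = 0.003954 mol.
Fraction absorbed: 1 − 10^(−1.26) = 0.9450.
Photons absorbed: 0.9450 × 0.003954 = 0.003737 mol.
Φ = 0.00131 mol / 0.003737 mol photons = 0.35.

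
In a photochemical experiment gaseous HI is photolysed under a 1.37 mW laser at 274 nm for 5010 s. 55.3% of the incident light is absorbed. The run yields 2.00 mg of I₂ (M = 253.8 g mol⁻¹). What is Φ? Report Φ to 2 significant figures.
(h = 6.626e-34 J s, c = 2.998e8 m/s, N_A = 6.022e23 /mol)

Product: 2.00 mg / 253.8 g mol⁻¹ = 7.880e-6 mol.
Photon energy at 274 nm: hc/λ = (6.626e-34)(2.998e8)/(274e-9) = 7.250e-19 J.
Energy delivered: (1.37 mW)(5010 s) = 6.864 J.
Photons incident: 6.864 / 7.250e-19 = 9.468e18, i.e. 9.468e18/6.022e23 = 1.572e-5 mol.
Photons absorbed: 0.553 × 1.572e-5 = 8.693e-6 mol.
Φ = 7.880e-6 mol / 8.693e-6 mol photons = 0.91.

Φ = 0.91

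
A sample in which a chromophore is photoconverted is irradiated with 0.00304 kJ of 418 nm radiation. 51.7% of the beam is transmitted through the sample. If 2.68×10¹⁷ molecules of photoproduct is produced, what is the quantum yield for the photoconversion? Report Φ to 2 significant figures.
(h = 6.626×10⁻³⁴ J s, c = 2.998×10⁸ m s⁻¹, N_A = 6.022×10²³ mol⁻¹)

Product: 2.68×10¹⁷ / 6.022×10²³ = 4.450×10⁻⁷ mol.
Photon energy at 418 nm: hc/λ = (6.626×10⁻³⁴)(2.998×10⁸)/(418×10⁻⁹) = 4.752×10⁻¹⁹ J.
Incident energy: 0.00304 kJ = 3.04 J.
Photons incident: 3.04 / 4.752×10⁻¹⁹ = 6.397×10¹⁸, i.e. 6.397×10¹⁸/6.022×10²³ = 1.062×10⁻⁵ mol.
Fraction absorbed: 1 − 51.7/100 = 0.4830.
Photons absorbed: 0.4830 × 1.062×10⁻⁵ = 5.129×10⁻⁶ mol.
Φ = 4.450×10⁻⁷ mol / 5.129×10⁻⁶ mol photons = 0.087.

Φ = 0.087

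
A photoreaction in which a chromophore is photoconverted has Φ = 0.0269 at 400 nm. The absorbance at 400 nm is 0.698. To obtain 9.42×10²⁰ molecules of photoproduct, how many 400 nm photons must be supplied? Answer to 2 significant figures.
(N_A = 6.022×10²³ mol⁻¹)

Product: 9.42×10²⁰ / 6.022×10²³ = 0.001564 mol.
Photons that must be absorbed: 0.001564 / 0.0269 = 0.05814 mol.
Fraction absorbed: 1 − 10^(−0.698) = 0.7996.
Incident photons needed: 0.05814 / 0.7996 = 0.07271 mol.
Photon count: 0.07271 × 6.022×10²³ = 4.4×10²².

4.4×10²² photons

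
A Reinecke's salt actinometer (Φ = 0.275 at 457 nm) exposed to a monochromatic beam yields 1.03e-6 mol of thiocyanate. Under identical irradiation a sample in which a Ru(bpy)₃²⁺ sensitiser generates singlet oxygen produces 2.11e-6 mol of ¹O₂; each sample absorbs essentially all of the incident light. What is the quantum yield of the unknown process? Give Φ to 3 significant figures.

Photons absorbed by the actinometer: 1.03e-6 / 0.275 = 3.745e-6 mol.
Φ(unknown) = 2.11e-6 / 3.745e-6 = 0.563.

Φ = 0.563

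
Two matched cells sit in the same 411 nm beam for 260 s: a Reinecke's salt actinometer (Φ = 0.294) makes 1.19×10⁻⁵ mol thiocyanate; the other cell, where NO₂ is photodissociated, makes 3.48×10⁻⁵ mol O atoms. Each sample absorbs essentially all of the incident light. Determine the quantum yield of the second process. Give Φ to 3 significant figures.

Φ = 0.860

Photons absorbed by the actinometer: 1.19×10⁻⁵ / 0.294 = 4.048×10⁻⁵ mol.
Φ(unknown) = 3.48×10⁻⁵ / 4.048×10⁻⁵ = 0.860.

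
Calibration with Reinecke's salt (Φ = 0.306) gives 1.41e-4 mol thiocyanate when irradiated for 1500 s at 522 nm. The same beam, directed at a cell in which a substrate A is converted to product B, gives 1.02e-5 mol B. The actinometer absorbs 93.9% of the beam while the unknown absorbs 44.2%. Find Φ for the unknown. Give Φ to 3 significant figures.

Photons absorbed by the actinometer: 1.41e-4 / 0.306 = 4.608e-4 mol.
Incident flux: 4.608e-4 / 0.939 = 4.907e-4 einstein.
Absorbed by unknown: 0.442 × 4.907e-4 = 2.169e-4 mol.
Φ(unknown) = 1.02e-5 / 2.169e-4 = 0.0470.

Φ = 0.0470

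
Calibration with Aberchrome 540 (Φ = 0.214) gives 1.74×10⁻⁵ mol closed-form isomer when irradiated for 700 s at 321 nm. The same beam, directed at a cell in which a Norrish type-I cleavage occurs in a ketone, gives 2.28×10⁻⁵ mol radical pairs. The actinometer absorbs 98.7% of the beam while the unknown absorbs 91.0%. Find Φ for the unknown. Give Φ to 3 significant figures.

Φ = 0.304

Photons absorbed by the actinometer: 1.74×10⁻⁵ / 0.214 = 8.131×10⁻⁵ mol.
Incident flux: 8.131×10⁻⁵ / 0.987 = 8.238×10⁻⁵ einstein.
Absorbed by unknown: 0.910 × 8.238×10⁻⁵ = 7.497×10⁻⁵ mol.
Φ(unknown) = 2.28×10⁻⁵ / 7.497×10⁻⁵ = 0.304.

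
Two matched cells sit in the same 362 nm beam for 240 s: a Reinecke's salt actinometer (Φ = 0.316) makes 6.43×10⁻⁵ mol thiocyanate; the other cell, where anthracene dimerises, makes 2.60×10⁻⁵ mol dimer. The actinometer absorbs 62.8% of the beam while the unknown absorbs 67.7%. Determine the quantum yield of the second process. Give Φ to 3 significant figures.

Φ = 0.119

Photons absorbed by the actinometer: 6.43×10⁻⁵ / 0.316 = 2.035×10⁻⁴ mol.
Incident flux: 2.035×10⁻⁴ / 0.628 = 3.240×10⁻⁴ einstein.
Absorbed by unknown: 0.677 × 3.240×10⁻⁴ = 2.193×10⁻⁴ mol.
Φ(unknown) = 2.60×10⁻⁵ / 2.193×10⁻⁴ = 0.119.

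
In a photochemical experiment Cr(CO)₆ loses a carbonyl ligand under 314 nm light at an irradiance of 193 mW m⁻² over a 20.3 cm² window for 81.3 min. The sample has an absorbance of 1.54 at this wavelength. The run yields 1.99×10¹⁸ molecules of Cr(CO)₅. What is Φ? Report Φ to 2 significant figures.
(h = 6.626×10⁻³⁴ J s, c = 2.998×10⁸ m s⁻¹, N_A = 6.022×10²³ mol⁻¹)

Product: 1.99×10¹⁸ / 6.022×10²³ = 3.305×10⁻⁶ mol.
Photon energy at 314 nm: hc/λ = (6.626×10⁻³⁴)(2.998×10⁸)/(314×10⁻⁹) = 6.326×10⁻¹⁹ J.
Energy delivered: (193 mW m⁻²)(20.3×10⁻⁴ m²)(4878 s) = 1.911 J.
Photons incident: 1.911 / 6.326×10⁻¹⁹ = 3.021×10¹⁸, i.e. 3.021×10¹⁸/6.022×10²³ = 5.017×10⁻⁶ mol.
Fraction absorbed: 1 − 10^(−1.54) = 0.9712.
Photons absorbed: 0.9712 × 5.017×10⁻⁶ = 4.873×10⁻⁶ mol.
Φ = 3.305×10⁻⁶ mol / 4.873×10⁻⁶ mol photons = 0.68.

Φ = 0.68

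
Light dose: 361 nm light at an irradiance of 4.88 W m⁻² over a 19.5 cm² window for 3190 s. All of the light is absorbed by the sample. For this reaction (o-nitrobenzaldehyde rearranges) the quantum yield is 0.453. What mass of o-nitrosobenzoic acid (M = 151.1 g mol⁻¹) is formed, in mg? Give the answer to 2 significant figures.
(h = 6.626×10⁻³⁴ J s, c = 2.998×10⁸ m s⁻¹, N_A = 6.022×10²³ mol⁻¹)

6.3 mg

Photon energy at 361 nm: hc/λ = (6.626×10⁻³⁴)(2.998×10⁸)/(361×10⁻⁹) = 5.503×10⁻¹⁹ J.
Energy delivered: (4.88 W m⁻²)(19.5×10⁻⁴ m²)(3190 s) = 30.36 J.
Photons incident: 30.36 / 5.503×10⁻¹⁹ = 5.517×10¹⁹, i.e. 5.517×10¹⁹/6.022×10²³ = 9.161×10⁻⁵ mol.
Product: Φ × n_abs = 0.453 × 9.161×10⁻⁵ = 4.150×10⁻⁵ mol.
Mass: 4.150×10⁻⁵ × 151.1 = 0.006271 g = 6.3 mg.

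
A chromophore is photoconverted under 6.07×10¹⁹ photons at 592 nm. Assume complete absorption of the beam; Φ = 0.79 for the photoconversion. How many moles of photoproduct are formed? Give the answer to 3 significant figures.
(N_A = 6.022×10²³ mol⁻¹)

7.96×10⁻⁵ mol

Moles of photons: 6.07×10¹⁹ / 6.022×10²³ = 1.008×10⁻⁴ mol.
Product: Φ × n_abs = 0.79 × 1.008×10⁻⁴ = 7.963×10⁻⁵ mol.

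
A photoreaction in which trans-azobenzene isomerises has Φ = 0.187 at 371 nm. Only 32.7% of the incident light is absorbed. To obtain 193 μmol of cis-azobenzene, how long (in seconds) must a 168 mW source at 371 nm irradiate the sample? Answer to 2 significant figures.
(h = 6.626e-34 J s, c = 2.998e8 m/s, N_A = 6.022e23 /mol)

Product: 193 μmol = 1.93e-4 mol.
Photons that must be absorbed: 1.93e-4 / 0.187 = 0.001032 mol.
Incident photons needed: 0.001032 / 0.327 = 0.003156 mol.
Photon energy: hc/λ = 5.354e-19 J; per mole, 3.224e5 J mol⁻¹.
Energy required: 0.003156 × 3.224e5 = 1017 J.
Time: 1017 J / 0.168 W = 6100 s.

t ≈ 6100 s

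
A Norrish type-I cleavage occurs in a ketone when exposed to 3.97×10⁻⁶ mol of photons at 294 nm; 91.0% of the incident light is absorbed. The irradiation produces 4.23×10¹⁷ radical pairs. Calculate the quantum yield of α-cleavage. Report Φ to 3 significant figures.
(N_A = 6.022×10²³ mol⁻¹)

Product: 4.23×10¹⁷ / 6.022×10²³ = 7.024×10⁻⁷ mol.
Photons absorbed: 0.910 × 3.97×10⁻⁶ = 3.613×10⁻⁶ mol.
Φ = 7.024×10⁻⁷ mol / 3.613×10⁻⁶ mol photons = 0.194.

Φ = 0.194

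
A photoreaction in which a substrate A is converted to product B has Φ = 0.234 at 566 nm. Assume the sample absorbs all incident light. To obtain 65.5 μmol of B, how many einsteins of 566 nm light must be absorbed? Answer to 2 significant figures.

2.8×10⁻⁴ einstein

Product: 65.5 μmol = 6.55×10⁻⁵ mol.
Photons that must be absorbed: 6.55×10⁻⁵ / 0.234 = 2.799×10⁻⁴ mol.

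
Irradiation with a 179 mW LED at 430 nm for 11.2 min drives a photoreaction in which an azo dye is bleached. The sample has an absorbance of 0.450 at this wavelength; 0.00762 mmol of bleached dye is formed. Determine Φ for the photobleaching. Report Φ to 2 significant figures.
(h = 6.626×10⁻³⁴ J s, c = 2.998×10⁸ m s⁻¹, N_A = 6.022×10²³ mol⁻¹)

Product: 0.00762 mmol = 7.62×10⁻⁶ mol.
Photon energy at 430 nm: hc/λ = (6.626×10⁻³⁴)(2.998×10⁸)/(430×10⁻⁹) = 4.620×10⁻¹⁹ J.
Energy delivered: (179 mW)(672 s) = 120.3 J.
Photons incident: 120.3 / 4.620×10⁻¹⁹ = 2.604×10²⁰, i.e. 2.604×10²⁰/6.022×10²³ = 4.324×10⁻⁴ mol.
Fraction absorbed: 1 − 10^(−0.450) = 0.6452.
Photons absorbed: 0.6452 × 4.324×10⁻⁴ = 2.790×10⁻⁴ mol.
Φ = 7.62×10⁻⁶ mol / 2.790×10⁻⁴ mol photons = 0.027.

Φ = 0.027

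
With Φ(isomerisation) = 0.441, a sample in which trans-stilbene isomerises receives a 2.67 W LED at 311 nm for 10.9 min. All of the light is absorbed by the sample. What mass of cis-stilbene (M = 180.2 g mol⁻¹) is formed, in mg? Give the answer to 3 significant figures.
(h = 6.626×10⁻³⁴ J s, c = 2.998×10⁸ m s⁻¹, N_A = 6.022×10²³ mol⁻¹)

361 mg

Photon energy at 311 nm: hc/λ = (6.626×10⁻³⁴)(2.998×10⁸)/(311×10⁻⁹) = 6.387×10⁻¹⁹ J.
Energy delivered: (2.67 W)(654 s) = 1746 J.
Photons incident: 1746 / 6.387×10⁻¹⁹ = 2.734×10²¹, i.e. 2.734×10²¹/6.022×10²³ = 0.004540 mol.
Product: Φ × n_abs = 0.441 × 0.004540 = 0.002002 mol.
Mass: 0.002002 × 180.2 = 0.3608 g = 361 mg.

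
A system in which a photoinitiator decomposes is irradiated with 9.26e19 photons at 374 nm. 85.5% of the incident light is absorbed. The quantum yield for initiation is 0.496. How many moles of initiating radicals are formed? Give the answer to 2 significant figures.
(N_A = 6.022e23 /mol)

Moles of photons: 9.26e19 / 6.022e23 = 1.538e-4 mol.
Photons absorbed: 0.855 × 1.538e-4 = 1.315e-4 mol.
Product: Φ × n_abs = 0.496 × 1.315e-4 = 6.522e-5 mol.

6.5e-5 mol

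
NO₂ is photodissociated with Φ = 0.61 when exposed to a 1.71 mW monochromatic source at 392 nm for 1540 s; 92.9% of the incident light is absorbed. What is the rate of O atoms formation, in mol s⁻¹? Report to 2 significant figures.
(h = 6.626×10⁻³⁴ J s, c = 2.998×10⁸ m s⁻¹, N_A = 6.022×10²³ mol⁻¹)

3.2×10⁻⁹ mol s⁻¹

Photon energy at 392 nm: hc/λ = (6.626×10⁻³⁴)(2.998×10⁸)/(392×10⁻⁹) = 5.068×10⁻¹⁹ J.
Energy delivered: (1.71 mW)(1540 s) = 2.633 J.
Photons incident: 2.633 / 5.068×10⁻¹⁹ = 5.195×10¹⁸, i.e. 5.195×10¹⁸/6.022×10²³ = 8.627×10⁻⁶ mol.
Photons absorbed: 0.929 × 8.627×10⁻⁶ = 8.014×10⁻⁶ mol.
Product formed: 0.61 × 8.014×10⁻⁶ = 4.889×10⁻⁶ mol.
Rate: 4.889×10⁻⁶ / 1540 s = 3.2×10⁻⁹ mol s⁻¹.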